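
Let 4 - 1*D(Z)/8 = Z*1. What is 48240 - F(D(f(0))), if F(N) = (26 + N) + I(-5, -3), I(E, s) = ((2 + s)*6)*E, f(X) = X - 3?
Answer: 48128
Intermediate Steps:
f(X) = -3 + X
D(Z) = 32 - 8*Z
I(E, s) = E*(12 + 6*s) (I(E, s) = (12 + 6*s)*E = E*(12 + 6*s))
F(N) = 56 + N (F(N) = (26 + N) + 6*(-5)*(2 - 3) = (26 + N) + 6*(-5)*(-1) = (26 + N) + 30 = 56 + N)
48240 - F(D(f(0))) = 48240 - (56 + (32 - 8*(-3 + 0))) = 48240 - (56 + (32 - 8*(-3))) = 48240 - (56 + (32 + 24)) = 48240 - (56 + 56) = 48240 - 1*112 = 48240 - 112 = 48128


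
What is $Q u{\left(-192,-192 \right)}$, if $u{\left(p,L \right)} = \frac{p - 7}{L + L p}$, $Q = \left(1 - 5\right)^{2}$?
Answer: $- \frac{199}{2292} \approx -0.086824$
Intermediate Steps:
$Q = 16$ ($Q = \left(1 - 5\right)^{2} = \left(-4\right)^{2} = 16$)
$u{\left(p,L \right)} = \frac{-7 + p}{L + L p}$
$Q u{\left(-192,-192 \right)} = 16 \frac{-7 - 192}{\left(-192\right) \left(1 - 192\right)} = 16 \left(\left(- \frac{1}{192}\right) \frac{1}{-191} \left(-199\right)\right) = 16 \left(\left(- \frac{1}{192}\right) \left(- \frac{1}{191}\right) \left(-199\right)\right) = 16 \left(- \frac{199}{36672}\right) = - \frac{199}{2292}$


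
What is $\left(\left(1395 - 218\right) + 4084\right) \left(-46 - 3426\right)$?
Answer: $-18266192$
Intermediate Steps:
$\left(\left(1395 - 218\right) + 4084\right) \left(-46 - 3426\right) = \left(\left(1395 - 218\right) + 4084\right) \left(-3472\right) = \left(1177 + 4084\right) \left(-3472\right) = 5261 \left(-3472\right) = -18266192$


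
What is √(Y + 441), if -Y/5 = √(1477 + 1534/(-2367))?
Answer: √(274531761 - 19725*√36762403)/789 ≈ 15.776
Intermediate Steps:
Y = -25*√36762403/789 (Y = -5*√(1477 + 1534/(-2367)) = -5*√(1477 + 1534*(-1/2367)) = -5*√(1477 - 1534/2367) = -25*√36762403/789 ≈ -192.12)
√(Y + 441) = √(-25*√36762403/789 + 441) = √(441 - 25*√36762403/789)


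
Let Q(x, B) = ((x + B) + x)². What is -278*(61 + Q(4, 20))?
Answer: -234910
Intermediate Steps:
Q(x, B) = (B + 2*x)² (Q(x, B) = ((B + x) + x)² = (B + 2*x)²)
-278*(61 + Q(4, 20)) = -278*(61 + (20 + 2*4)²) = -278*(61 + (20 + 8)²) = -278*(61 + 28²) = -278*(61 + 784) = -278*845 = -234910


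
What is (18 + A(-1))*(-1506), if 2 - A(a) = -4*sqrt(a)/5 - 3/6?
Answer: -30873 - 6024*I/5 ≈ -30873.0 - 1204.8*I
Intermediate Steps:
A(a) = 5/2 + 4*sqrt(a)/5 (A(a) = 2 - (-4*sqrt(a)/5 - 3/6) = 2 - (-4*sqrt(a)*(1/5) - 3*1/6) = 2 - (-4*sqrt(a)/5 - 1/2) = 2 - (-1/2 - 4*sqrt(a)/5) = 2 + (1/2 + 4*sqrt(a)/5) = 5/2 + 4*sqrt(a)/5)
(18 + A(-1))*(-1506) = (18 + (5/2 + 4*sqrt(-1)/5))*(-1506) = (18 + (5/2 + 4*I/5))*(-1506) = (41/2 + 4*I/5)*(-1506) = -30873 - 6024*I/5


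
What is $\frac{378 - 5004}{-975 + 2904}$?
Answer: $- \frac{1542}{643} \approx -2.3981$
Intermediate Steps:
$\frac{378 - 5004}{-975 + 2904} = - \frac{4626}{1929} = \left(-4626\right) \frac{1}{1929} = - \frac{1542}{643}$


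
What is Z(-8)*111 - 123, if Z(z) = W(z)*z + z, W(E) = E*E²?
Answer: 453645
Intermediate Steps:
W(E) = E³
Z(z) = z + z⁴ (Z(z) = z³*z + z = z⁴ + z = z + z⁴)
Z(-8)*111 - 123 = (-8 + (-8)⁴)*111 - 123 = (-8 + 4096)*111 - 123 = 4088*111 - 123 = 453768 - 123 = 453645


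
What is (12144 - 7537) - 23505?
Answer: -18898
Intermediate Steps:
(12144 - 7537) - 23505 = 4607 - 23505 = -18898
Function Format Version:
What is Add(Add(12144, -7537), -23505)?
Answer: -18898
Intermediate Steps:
Add(Add(12144, -7537), -23505) = Add(4607, -23505) = -18898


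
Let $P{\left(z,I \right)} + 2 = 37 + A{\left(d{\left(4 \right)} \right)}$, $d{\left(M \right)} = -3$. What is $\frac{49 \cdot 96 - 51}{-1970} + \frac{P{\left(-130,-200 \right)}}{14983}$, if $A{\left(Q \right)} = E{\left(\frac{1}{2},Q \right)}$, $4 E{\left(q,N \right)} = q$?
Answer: $- \frac{278586811}{118066040} \approx -2.3596$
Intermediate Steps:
$E{\left(q,N \right)} = \frac{q}{4}$
$A{\left(Q \right)} = \frac{1}{8}$ ($A{\left(Q \right)} = \frac{1}{4 \cdot 2} = \frac{1}{4} \cdot \frac{1}{2} = \frac{1}{8}$)
$P{\left(z,I \right)} = \frac{281}{8}$ ($P{\left(z,I \right)} = -2 + \left(37 + \frac{1}{8}\right) = -2 + \frac{297}{8} = \frac{281}{8}$)
$\frac{49 \cdot 96 - 51}{-1970} + \frac{P{\left(-130,-200 \right)}}{14983} = \frac{49 \cdot 96 - 51}{-1970} + \frac{281}{8 \cdot 14983} = \left(4704 - 51\right) \left(- \frac{1}{1970}\right) + \frac{281}{8} \cdot \frac{1}{14983} = 4653 \left(- \frac{1}{1970}\right) + \frac{281}{119864} = - \frac{4653}{1970} + \frac{281}{119864} = - \frac{278586811}{118066040}$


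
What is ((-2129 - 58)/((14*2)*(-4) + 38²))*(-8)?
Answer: 486/37 ≈ 13.135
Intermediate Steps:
((-2129 - 58)/((14*2)*(-4) + 38²))*(-8) = -2187/(28*(-4) + 1444)*(-8) = -2187/(-112 + 1444)*(-8) = -2187/1332*(-8) = -2187*1/1332*(-8) = -243/148*(-8) = 486/37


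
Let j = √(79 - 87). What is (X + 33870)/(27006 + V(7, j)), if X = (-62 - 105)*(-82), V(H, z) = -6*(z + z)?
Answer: 107042782/60777099 + 95128*I*√2/60777099 ≈ 1.7612 + 0.0022135*I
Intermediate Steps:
j = 2*I*√2 (j = √(-8) = 2*I*√2 ≈ 2.8284*I)
V(H, z) = -12*z
X = 13694 (X = -167*(-82) = 13694)
(X + 33870)/(27006 + V(7, j)) = (13694 + 33870)/(27006 - 24*I*√2) = 47564/(27006 - 24*I*√2)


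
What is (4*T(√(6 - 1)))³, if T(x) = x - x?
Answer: 0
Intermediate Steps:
T(x) = 0
(4*T(√(6 - 1)))³ = (4*0)³ = 0³ = 0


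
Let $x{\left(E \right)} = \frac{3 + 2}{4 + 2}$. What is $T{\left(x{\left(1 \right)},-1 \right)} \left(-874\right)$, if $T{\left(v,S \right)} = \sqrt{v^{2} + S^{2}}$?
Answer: $- \frac{437 \sqrt{61}}{3} \approx -1137.7$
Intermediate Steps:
$x{\left(E \right)} = \frac{5}{6}$
$T{\left(v,S \right)} = \sqrt{S^{2} + v^{2}}$
$T{\left(x{\left(1 \right)},-1 \right)} \left(-874\right) = \sqrt{\left(-1\right)^{2} + \left(\frac{5}{6}\right)^{2}} \left(-874\right) = \sqrt{1 + \frac{25}{36}} \left(-874\right) = \sqrt{\frac{61}{36}} \left(-874\right) = \frac{\sqrt{61}}{6} \left(-874\right) = - \frac{437 \sqrt{61}}{3}$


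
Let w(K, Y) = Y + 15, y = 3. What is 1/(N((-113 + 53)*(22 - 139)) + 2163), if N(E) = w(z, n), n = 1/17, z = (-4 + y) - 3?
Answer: 17/37027 ≈ 0.00045912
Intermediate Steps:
z = -4 (z = (-4 + 3) - 3 = -1 - 3 = -4)
n = 1/17 ≈ 0.058824
w(K, Y) = 15 + Y
N(E) = 256/17 (N(E) = 15 + 1/17 = 256/17)
1/(N((-113 + 53)*(22 - 139)) + 2163) = 1/(256/17 + 2163) = 1/(37027/17) = 17/37027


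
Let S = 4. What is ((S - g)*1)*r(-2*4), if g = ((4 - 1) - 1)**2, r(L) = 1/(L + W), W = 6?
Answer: 0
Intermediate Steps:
r(L) = 1/(6 + L) (r(L) = 1/(L + 6) = 1/(6 + L))
g = 4 (g = (3 - 1)**2 = 2**2 = 4)
((S - g)*1)*r(-2*4) = ((4 - 1*4)*1)/(6 - 2*4) = ((4 - 4)*1)/(6 - 8) = (0*1)/(-2) = 0*(-1/2) = 0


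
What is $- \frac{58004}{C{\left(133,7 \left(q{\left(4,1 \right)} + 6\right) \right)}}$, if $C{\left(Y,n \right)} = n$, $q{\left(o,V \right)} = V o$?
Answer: $- \frac{29002}{35} \approx -828.63$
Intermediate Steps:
$- \frac{58004}{C{\left(133,7 \left(q{\left(4,1 \right)} + 6\right) \right)}} = - \frac{58004}{7 \left(1 \cdot 4 + 6\right)} = - \frac{58004}{7 \left(4 + 6\right)} = - \frac{58004}{7 \cdot 10} = - \frac{58004}{70} = \left(-58004\right) \frac{1}{70} = - \frac{29002}{35}$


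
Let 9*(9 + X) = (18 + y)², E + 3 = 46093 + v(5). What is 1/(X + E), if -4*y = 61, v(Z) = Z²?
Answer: 144/6639385 ≈ 2.1689e-5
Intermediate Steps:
y = -61/4 (y = -¼*61 = -61/4 ≈ -15.250)
E = 46115 (E = -3 + (46093 + 5²) = -3 + (46093 + 25) = -3 + 46118 = 46115)
X = -1175/144 (X = -9 + (18 - 61/4)²/9 = -9 + (11/4)²/9 = -9 + (⅑)*(121/16) = -9 + 121/144 = -1175/144 ≈ -8.1597)
1/(X + E) = 1/(-1175/144 + 46115) = 1/(6639385/144) = 144/6639385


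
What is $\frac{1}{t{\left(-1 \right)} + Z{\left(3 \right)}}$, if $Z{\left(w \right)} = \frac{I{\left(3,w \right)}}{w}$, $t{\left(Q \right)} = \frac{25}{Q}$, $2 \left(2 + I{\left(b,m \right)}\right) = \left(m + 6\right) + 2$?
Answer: $- \frac{6}{143} \approx -0.041958$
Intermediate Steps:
$I{\left(b,m \right)} = 2 + \frac{m}{2}$ ($I{\left(b,m \right)} = -2 + \frac{\left(m + 6\right) + 2}{2} = -2 + \frac{\left(6 + m\right) + 2}{2} = -2 + \frac{8 + m}{2} = -2 + \left(4 + \frac{m}{2}\right) = 2 + \frac{m}{2}$)
$Z{\left(w \right)} = \frac{2 + \frac{w}{2}}{w}$
$\frac{1}{t{\left(-1 \right)} + Z{\left(3 \right)}} = \frac{1}{\frac{25}{-1} + \frac{4 + 3}{2 \cdot 3}} = \frac{1}{25 \left(-1\right) + \frac{1}{2} \cdot \frac{1}{3} \cdot 7} = \frac{1}{-25 + \frac{7}{6}} = \frac{1}{- \frac{143}{6}} = - \frac{6}{143}$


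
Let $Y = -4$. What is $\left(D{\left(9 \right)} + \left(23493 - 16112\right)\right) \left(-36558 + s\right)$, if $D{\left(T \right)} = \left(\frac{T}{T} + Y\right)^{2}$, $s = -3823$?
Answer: $-298415590$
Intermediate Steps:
$D{\left(T \right)} = 9$ ($D{\left(T \right)} = \left(\frac{T}{T} - 4\right)^{2} = \left(1 - 4\right)^{2} = \left(-3\right)^{2} = 9$)
$\left(D{\left(9 \right)} + \left(23493 - 16112\right)\right) \left(-36558 + s\right) = \left(9 + \left(23493 - 16112\right)\right) \left(-36558 - 3823\right) = \left(9 + 7381\right) \left(-40381\right) = 7390 \left(-40381\right) = -298415590$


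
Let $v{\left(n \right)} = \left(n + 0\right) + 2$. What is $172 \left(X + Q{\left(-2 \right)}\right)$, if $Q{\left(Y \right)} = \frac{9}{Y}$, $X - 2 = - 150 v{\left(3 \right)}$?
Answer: $-129430$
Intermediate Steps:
$v{\left(n \right)} = 2 + n$ ($v{\left(n \right)} = n + 2 = 2 + n$)
$X = -748$ ($X = 2 - 150 \left(2 + 3\right) = 2 - 750 = -748$)
$172 \left(X + Q{\left(-2 \right)}\right) = 172 \left(-748 + \frac{9}{-2}\right) = 172 \left(-748 + 9 \left(- \frac{1}{2}\right)\right) = 172 \left(-748 - \frac{9}{2}\right) = 172 \left(- \frac{1505}{2}\right) = -129430$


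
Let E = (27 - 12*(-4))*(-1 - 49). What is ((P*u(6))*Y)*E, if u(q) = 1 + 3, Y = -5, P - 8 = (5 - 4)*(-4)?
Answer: 300000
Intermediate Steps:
P = 4 (P = 8 + (5 - 4)*(-4) = 8 + 1*(-4) = 8 - 4 = 4)
E = -3750 (E = (27 + 48)*(-50) = 75*(-50) = -3750)
u(q) = 4
((P*u(6))*Y)*E = ((4*4)*(-5))*(-3750) = (16*(-5))*(-3750) = -80*(-3750) = 300000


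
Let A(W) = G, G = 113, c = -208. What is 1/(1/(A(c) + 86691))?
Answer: 86804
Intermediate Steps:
A(W) = 113
1/(1/(A(c) + 86691)) = 1/(1/(113 + 86691)) = 1/(1/86804) = 86804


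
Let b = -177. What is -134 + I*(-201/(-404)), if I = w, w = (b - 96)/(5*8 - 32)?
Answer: -487961/3232 ≈ -150.98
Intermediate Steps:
w = -273/8 (w = (-177 - 96)/(5*8 - 32) = -273/(40 - 32) = -273/8 ≈ -34.125)
I = -273/8 ≈ -34.125
-134 + I*(-201/(-404)) = -134 - (-54873)/(8*(-404)) = -134 - (-54873)*(-1)/(8*404) = -134 - 273/8*201/404 = -134 - 54873/3232 = -487961/3232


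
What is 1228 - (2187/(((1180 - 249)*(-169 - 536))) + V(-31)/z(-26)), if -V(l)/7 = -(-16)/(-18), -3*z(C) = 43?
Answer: 34670515421/28223265 ≈ 1228.4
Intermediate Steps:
z(C) = -43/3 (z(C) = -⅓*43 = -43/3)
V(l) = 56/9 (V(l) = -(-28)*(-4/(-18)) = -(-28)*(-4*(-1/18)) = -(-28)*2/9 = -7*(-8/9) = 56/9)
1228 - (2187/(((1180 - 249)*(-169 - 536))) + V(-31)/z(-26)) = 1228 - (2187/(((1180 - 249)*(-169 - 536))) + 56/(9*(-43/3))) = 1228 - (2187/((931*(-705))) + (56/9)*(-3/43)) = 1228 - (2187/(-656355) - 56/129) = 1228 - (2187*(-1/656355) - 56/129) = 1228 - (-729/218785 - 56/129) = 1228 - 1*(-12346001/28223265) = 1228 + 12346001/28223265 = 34670515421/28223265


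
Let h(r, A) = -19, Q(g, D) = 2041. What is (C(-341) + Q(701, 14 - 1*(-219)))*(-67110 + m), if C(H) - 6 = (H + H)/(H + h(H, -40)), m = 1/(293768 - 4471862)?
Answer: -103408808812049141/752056920 ≈ -1.3750e+8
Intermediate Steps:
m = -1/4178094 (m = 1/(-4178094) = -1/4178094 ≈ -2.3934e-7)
C(H) = 6 + 2*H/(-19 + H) (C(H) = 6 + (H + H)/(H - 19) = 6 + (2*H)/(-19 + H) = 6 + 2*H/(-19 + H))
(C(-341) + Q(701, 14 - 1*(-219)))*(-67110 + m) = (2*(-57 + 4*(-341))/(-19 - 341) + 2041)*(-67110 - 1/4178094) = (2*(-57 - 1364)/(-360) + 2041)*(-280391888341/4178094) = (2*(-1/360)*(-1421) + 2041)*(-280391888341/4178094) = (1421/180 + 2041)*(-280391888341/4178094) = (368801/180)*(-280391888341/4178094) = -103408808812049141/752056920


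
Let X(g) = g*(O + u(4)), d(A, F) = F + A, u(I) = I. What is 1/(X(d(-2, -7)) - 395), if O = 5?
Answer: -1/476 ≈ -0.0021008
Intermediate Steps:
d(A, F) = A + F
X(g) = 9*g (X(g) = g*(5 + 4) = g*9 = 9*g)
1/(X(d(-2, -7)) - 395) = 1/(9*(-2 - 7) - 395) = 1/(9*(-9) - 395) = 1/(-81 - 395) = 1/(-476) = -1/476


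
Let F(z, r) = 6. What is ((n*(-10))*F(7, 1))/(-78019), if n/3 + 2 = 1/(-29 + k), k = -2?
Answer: -11340/2418589 ≈ -0.0046887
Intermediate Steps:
n = -189/31 (n = -6 + 3/(-29 - 2) = -6 + 3/(-31) = -6 + 3*(-1/31) = -6 - 3/31 = -189/31 ≈ -6.0968)
((n*(-10))*F(7, 1))/(-78019) = (-189/31*(-10)*6)/(-78019) = ((1890/31)*6)*(-1/78019) = (11340/31)*(-1/78019) = -11340/2418589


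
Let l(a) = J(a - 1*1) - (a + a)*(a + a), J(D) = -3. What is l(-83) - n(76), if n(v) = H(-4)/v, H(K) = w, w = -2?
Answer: -1047241/38 ≈ -27559.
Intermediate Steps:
H(K) = -2
l(a) = -3 - 4*a**2 (l(a) = -3 - (a + a)*(a + a) = -3 - 2*a*2*a = -3 - 4*a**2)
n(v) = -2/v
l(-83) - n(76) = (-3 - 4*(-83)**2) - (-2)/76 = (-3 - 4*6889) - (-2)/76 = (-3 - 27556) - 1*(-1/38) = -27559 + 1/38 = -1047241/38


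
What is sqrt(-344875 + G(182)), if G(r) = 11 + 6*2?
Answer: 2*I*sqrt(86213) ≈ 587.24*I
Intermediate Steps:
G(r) = 23 (G(r) = 11 + 12 = 23)
sqrt(-344875 + G(182)) = sqrt(-344875 + 23) = sqrt(-344852) = 2*I*sqrt(86213)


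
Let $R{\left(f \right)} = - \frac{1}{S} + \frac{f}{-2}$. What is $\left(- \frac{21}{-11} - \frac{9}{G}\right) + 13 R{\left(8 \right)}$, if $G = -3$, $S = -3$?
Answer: $- \frac{1411}{33} \approx -42.758$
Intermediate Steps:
$R{\left(f \right)} = \frac{1}{3} - \frac{f}{2}$ ($R{\left(f \right)} = - \frac{1}{-3} + \frac{f}{-2} = \left(-1\right) \left(- \frac{1}{3}\right) + f \left(- \frac{1}{2}\right) = \frac{1}{3} - \frac{f}{2}$)
$\left(- \frac{21}{-11} - \frac{9}{G}\right) + 13 R{\left(8 \right)} = \left(- \frac{21}{-11} - \frac{9}{-3}\right) + 13 \left(\frac{1}{3} - 4\right) = \left(\left(-21\right) \left(- \frac{1}{11}\right) - -3\right) + 13 \left(\frac{1}{3} - 4\right) = \left(\frac{21}{11} + 3\right) + 13 \left(- \frac{11}{3}\right) = \frac{54}{11} - \frac{143}{3} = - \frac{1411}{33}$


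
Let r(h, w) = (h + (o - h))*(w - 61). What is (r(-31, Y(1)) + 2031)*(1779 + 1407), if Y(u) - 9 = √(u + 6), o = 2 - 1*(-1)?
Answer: 5973750 + 9558*√7 ≈ 5.9990e+6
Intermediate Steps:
o = 3 (o = 2 + 1 = 3)
Y(u) = 9 + √(6 + u) (Y(u) = 9 + √(u + 6) = 9 + √(6 + u))
r(h, w) = -183 + 3*w (r(h, w) = (h + (3 - h))*(w - 61) = 3*(-61 + w) = -183 + 3*w)
(r(-31, Y(1)) + 2031)*(1779 + 1407) = ((-183 + 3*(9 + √(6 + 1))) + 2031)*(1779 + 1407) = ((-183 + 3*(9 + √7)) + 2031)*3186 = ((-183 + (27 + 3*√7)) + 2031)*3186 = ((-156 + 3*√7) + 2031)*3186 = (1875 + 3*√7)*3186 = 5973750 + 9558*√7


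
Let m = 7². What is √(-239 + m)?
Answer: I*√190 ≈ 13.784*I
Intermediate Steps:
m = 49
√(-239 + m) = √(-239 + 49) = √(-190) = I*√190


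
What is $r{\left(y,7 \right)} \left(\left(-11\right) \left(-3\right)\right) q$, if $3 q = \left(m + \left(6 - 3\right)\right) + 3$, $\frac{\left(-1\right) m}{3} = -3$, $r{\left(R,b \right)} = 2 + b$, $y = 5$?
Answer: $1485$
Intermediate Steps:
$m = 9$ ($m = \left(-3\right) \left(-3\right) = 9$)
$q = 5$ ($q = \frac{\left(9 + \left(6 - 3\right)\right) + 3}{3} = \frac{\left(9 + 3\right) + 3}{3} = \frac{12 + 3}{3} = \frac{1}{3} \cdot 15 = 5$)
$r{\left(y,7 \right)} \left(\left(-11\right) \left(-3\right)\right) q = \left(2 + 7\right) \left(\left(-11\right) \left(-3\right)\right) 5 = 9 \cdot 33 \cdot 5 = 297 \cdot 5 = 1485$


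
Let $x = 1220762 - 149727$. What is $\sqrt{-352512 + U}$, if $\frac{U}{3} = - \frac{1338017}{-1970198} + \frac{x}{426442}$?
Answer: $\frac{3 i \sqrt{1727982386262196930541626165}}{210043793879} \approx 593.72 i$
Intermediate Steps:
$x = 1071035$ ($x = 1220762 - 149727 = 1071035$)
$U = \frac{2010553245333}{210043793879}$ ($U = 3 \left(- \frac{1338017}{-1970198} + \frac{1071035}{426442}\right) = 3 \left(\left(-1338017\right) \left(- \frac{1}{1970198}\right) + 1071035 \cdot \frac{1}{426442}\right) = 3 \left(\frac{1338017}{1970198} + \frac{1071035}{426442}\right) = 3 \cdot \frac{670184415111}{210043793879} = \frac{2010553245333}{210043793879} \approx 9.5721$)
$\sqrt{-352512 + U} = \sqrt{-352512 + \frac{2010553245333}{210043793879}} = \sqrt{- \frac{74040947314628715}{210043793879}} = \frac{3 i \sqrt{1727982386262196930541626165}}{210043793879}$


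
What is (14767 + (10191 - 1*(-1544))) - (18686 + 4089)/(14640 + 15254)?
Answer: 792228013/29894 ≈ 26501.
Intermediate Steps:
(14767 + (10191 - 1*(-1544))) - (18686 + 4089)/(14640 + 15254) = (14767 + (10191 + 1544)) - 22775/29894 = (14767 + 11735) - 22775/29894 = 26502 - 1*22775/29894 = 26502 - 22775/29894 = 792228013/29894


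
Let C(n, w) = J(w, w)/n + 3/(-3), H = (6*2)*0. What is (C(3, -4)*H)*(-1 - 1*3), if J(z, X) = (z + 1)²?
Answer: 0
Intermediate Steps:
J(z, X) = (1 + z)²
H = 0 (H = 12*0 = 0)
C(n, w) = -1 + (1 + w)²/n (C(n, w) = (1 + w)²/n + 3/(-3) = (1 + w)²/n + 3*(-⅓) = (1 + w)²/n - 1 = -1 + (1 + w)²/n)
(C(3, -4)*H)*(-1 - 1*3) = ((((1 - 4)² - 1*3)/3)*0)*(-1 - 1*3) = ((((-3)² - 3)/3)*0)*(-1 - 3) = (((9 - 3)/3)*0)*(-4) = (((⅓)*6)*0)*(-4) = (2*0)*(-4) = 0*(-4) = 0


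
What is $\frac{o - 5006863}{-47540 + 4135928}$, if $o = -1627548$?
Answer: $- \frac{6634411}{4088388} \approx -1.6227$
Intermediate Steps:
$\frac{o - 5006863}{-47540 + 4135928} = \frac{-1627548 - 5006863}{-47540 + 4135928} = - \frac{6634411}{4088388}$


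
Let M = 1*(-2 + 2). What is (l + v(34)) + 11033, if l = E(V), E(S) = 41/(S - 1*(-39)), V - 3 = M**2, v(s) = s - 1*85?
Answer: 461285/42 ≈ 10983.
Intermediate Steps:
M = 0 (M = 1*0 = 0)
v(s) = -85 + s (v(s) = s - 85 = -85 + s)
V = 3 (V = 3 + 0**2 = 3 + 0 = 3)
E(S) = 41/(39 + S) (E(S) = 41/(S + 39) = 41/(39 + S))
l = 41/42 (l = 41/(39 + 3) = 41/42 ≈ 0.97619)
(l + v(34)) + 11033 = (41/42 + (-85 + 34)) + 11033 = (41/42 - 51) + 11033 = -2101/42 + 11033 = 461285/42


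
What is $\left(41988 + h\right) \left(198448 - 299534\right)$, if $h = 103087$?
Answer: $-14665051450$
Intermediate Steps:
$\left(41988 + h\right) \left(198448 - 299534\right) = \left(41988 + 103087\right) \left(198448 - 299534\right) = 145075 \left(-101086\right) = -14665051450$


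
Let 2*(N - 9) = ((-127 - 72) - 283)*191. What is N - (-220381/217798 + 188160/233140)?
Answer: -16691916340937/362695898 ≈ -46022.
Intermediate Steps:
N = -46022 (N = 9 + (((-127 - 72) - 283)*191)/2 = 9 + ((-199 - 283)*191)/2 = 9 + (-482*191)/2 = 9 + (1/2)*(-92062) = 9 - 46031 = -46022)
N - (-220381/217798 + 188160/233140) = -46022 - (-220381/217798 + 188160/233140) = -46022 - (-220381*1/217798 + 188160*(1/233140)) = -46022 - (-31483/31114 + 9408/11657) = -46022 - 1*(-74276819/362695898) = -46022 + 74276819/362695898 = -16691916340937/362695898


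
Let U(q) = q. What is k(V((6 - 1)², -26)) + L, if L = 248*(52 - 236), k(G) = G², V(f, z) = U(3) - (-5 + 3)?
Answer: -45607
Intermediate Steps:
V(f, z) = 5 (V(f, z) = 3 - (-5 + 3) = 3 - 1*(-2) = 3 + 2 = 5)
L = -45632 (L = 248*(-184) = -45632)
k(V((6 - 1)², -26)) + L = 5² - 45632 = 25 - 45632 = -45607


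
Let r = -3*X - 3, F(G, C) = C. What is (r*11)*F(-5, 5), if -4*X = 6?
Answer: 165/2 ≈ 82.500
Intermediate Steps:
X = -3/2 (X = -¼*6 = -3/2 ≈ -1.5000)
r = 3/2 (r = -3*(-3/2) - 3 = 9/2 - 3 = 3/2 ≈ 1.5000)
(r*11)*F(-5, 5) = ((3/2)*11)*5 = (33/2)*5 = 165/2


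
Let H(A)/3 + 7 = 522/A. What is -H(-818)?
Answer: 9372/409 ≈ 22.914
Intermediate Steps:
H(A) = -21 + 1566/A (H(A) = -21 + 3*(522/A) = -21 + 1566/A)
-H(-818) = -(-21 + 1566/(-818)) = -(-21 + 1566*(-1/818)) = -(-21 - 783/409) = -1*(-9372/409) = 9372/409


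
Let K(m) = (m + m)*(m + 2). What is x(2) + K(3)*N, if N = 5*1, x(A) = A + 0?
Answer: 152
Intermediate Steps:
K(m) = 2*m*(2 + m) (K(m) = (2*m)*(2 + m) = 2*m*(2 + m))
x(A) = A
N = 5
x(2) + K(3)*N = 2 + (2*3*(2 + 3))*5 = 2 + (2*3*5)*5 = 2 + 30*5 = 2 + 150 = 152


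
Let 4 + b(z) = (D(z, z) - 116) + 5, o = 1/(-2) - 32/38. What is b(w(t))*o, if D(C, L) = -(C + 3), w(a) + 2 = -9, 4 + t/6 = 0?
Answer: 5457/38 ≈ 143.61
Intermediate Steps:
t = -24 (t = -24 + 6*0 = -24 + 0 = -24)
w(a) = -11 (w(a) = -2 - 9 = -11)
D(C, L) = -3 - C (D(C, L) = -(3 + C) = -3 - C)
o = -51/38 (o = 1*(-½) - 32*1/38 = -½ - 16/19 = -51/38 ≈ -1.3421)
b(z) = -118 - z (b(z) = -4 + (((-3 - z) - 116) + 5) = -4 + ((-119 - z) + 5) = -4 + (-114 - z) = -118 - z)
b(w(t))*o = (-118 - 1*(-11))*(-51/38) = (-118 + 11)*(-51/38) = -107*(-51/38) = 5457/38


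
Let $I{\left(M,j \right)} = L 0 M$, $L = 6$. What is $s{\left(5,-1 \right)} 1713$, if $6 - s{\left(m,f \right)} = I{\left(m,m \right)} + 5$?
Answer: $1713$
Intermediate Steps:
$I{\left(M,j \right)} = 0$ ($I{\left(M,j \right)} = 6 \cdot 0 M = 0 M = 0$)
$s{\left(m,f \right)} = 1$ ($s{\left(m,f \right)} = 6 - \left(0 + 5\right) = 6 - 5 = 1$)
$s{\left(5,-1 \right)} 1713 = 1 \cdot 1713 = 1713$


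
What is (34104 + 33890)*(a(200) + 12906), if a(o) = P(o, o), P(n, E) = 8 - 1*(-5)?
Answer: 878414486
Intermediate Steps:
P(n, E) = 13 (P(n, E) = 8 + 5 = 13)
a(o) = 13
(34104 + 33890)*(a(200) + 12906) = (34104 + 33890)*(13 + 12906) = 67994*12919 = 878414486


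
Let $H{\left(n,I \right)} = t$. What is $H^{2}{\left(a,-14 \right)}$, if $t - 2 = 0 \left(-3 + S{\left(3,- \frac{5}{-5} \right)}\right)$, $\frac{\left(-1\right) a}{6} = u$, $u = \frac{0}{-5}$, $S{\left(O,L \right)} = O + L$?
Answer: $4$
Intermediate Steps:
$S{\left(O,L \right)} = L + O$
$u = 0$ ($u = 0 \left(- \frac{1}{5}\right) = 0$)
$a = 0$ ($a = \left(-6\right) 0 = 0$)
$t = 2$ ($t = 2 + 0 \left(-3 + \left(- \frac{5}{-5} + 3\right)\right) = 2 + 0 \left(-3 + \left(\left(-5\right) \left(- \frac{1}{5}\right) + 3\right)\right) = 2 + 0 \left(-3 + \left(1 + 3\right)\right) = 2 + 0 \left(-3 + 4\right) = 2 + 0 \cdot 1 = 2 + 0 = 2$)
$H{\left(n,I \right)} = 2$
$H^{2}{\left(a,-14 \right)} = 2^{2} = 4$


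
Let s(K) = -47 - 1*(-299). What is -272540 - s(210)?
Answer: -272792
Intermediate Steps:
s(K) = 252 (s(K) = -47 + 299 = 252)
-272540 - s(210) = -272540 - 1*252 = -272540 - 252 = -272792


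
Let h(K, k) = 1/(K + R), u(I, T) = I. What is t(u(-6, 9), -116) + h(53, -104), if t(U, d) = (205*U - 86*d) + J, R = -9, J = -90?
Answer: 380865/44 ≈ 8656.0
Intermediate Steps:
t(U, d) = -90 - 86*d + 205*U (t(U, d) = (205*U - 86*d) - 90 = (-86*d + 205*U) - 90 = -90 - 86*d + 205*U)
h(K, k) = 1/(-9 + K) (h(K, k) = 1/(K - 9) = 1/(-9 + K))
t(u(-6, 9), -116) + h(53, -104) = (-90 - 86*(-116) + 205*(-6)) + 1/(-9 + 53) = (-90 + 9976 - 1230) + 1/44 = 8656 + 1/44 = 380865/44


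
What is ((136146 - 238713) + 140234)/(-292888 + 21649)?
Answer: -37667/271239 ≈ -0.13887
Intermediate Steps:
((136146 - 238713) + 140234)/(-292888 + 21649) = (-102567 + 140234)/(-271239) = 37667*(-1/271239) = -37667/271239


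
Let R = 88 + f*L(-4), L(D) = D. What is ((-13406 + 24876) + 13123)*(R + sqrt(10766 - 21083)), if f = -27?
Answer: 4820228 + 24593*I*sqrt(10317) ≈ 4.8202e+6 + 2.498e+6*I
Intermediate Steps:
R = 196 (R = 88 - 27*(-4) = 88 + 108 = 196)
((-13406 + 24876) + 13123)*(R + sqrt(10766 - 21083)) = ((-13406 + 24876) + 13123)*(196 + sqrt(10766 - 21083)) = (11470 + 13123)*(196 + sqrt(-10317)) = 24593*(196 + I*sqrt(10317)) = 4820228 + 24593*I*sqrt(10317)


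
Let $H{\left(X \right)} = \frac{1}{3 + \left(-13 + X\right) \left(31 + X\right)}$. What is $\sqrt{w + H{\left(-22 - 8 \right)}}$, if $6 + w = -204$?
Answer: $\frac{i \sqrt{84010}}{20} \approx 14.492 i$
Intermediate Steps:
$w = -210$ ($w = -6 - 204 = -210$)
$\sqrt{w + H{\left(-22 - 8 \right)}} = \sqrt{-210 + \frac{1}{-400 + \left(-22 - 8\right)^{2} + 18 \left(-22 - 8\right)}} = \sqrt{-210 + \frac{1}{-400 + \left(-30\right)^{2} + 18 \left(-30\right)}} = \sqrt{-210 + \frac{1}{-400 + 900 - 540}} = \sqrt{-210 + \frac{1}{-40}} = \sqrt{-210 - \frac{1}{40}} = \sqrt{- \frac{8401}{40}} = \frac{i \sqrt{84010}}{20}$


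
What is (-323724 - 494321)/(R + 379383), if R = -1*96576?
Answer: -818045/282807 ≈ -2.8926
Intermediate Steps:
R = -96576
(-323724 - 494321)/(R + 379383) = (-323724 - 494321)/(-96576 + 379383) = -818045/282807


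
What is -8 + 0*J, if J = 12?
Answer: -8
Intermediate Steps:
-8 + 0*J = -8 + 0*12 = -8 + 0 = -8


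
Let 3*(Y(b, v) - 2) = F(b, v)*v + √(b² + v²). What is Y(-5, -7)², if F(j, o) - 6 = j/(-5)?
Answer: (43 - √74)²/9 ≈ 131.47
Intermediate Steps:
F(j, o) = 6 - j/5 (F(j, o) = 6 + j/(-5) = 6 + j*(-⅕) = 6 - j/5)
Y(b, v) = 2 + √(b² + v²)/3 + v*(6 - b/5)/3 (Y(b, v) = 2 + ((6 - b/5)*v + √(b² + v²))/3 = 2 + (v*(6 - b/5) + √(b² + v²))/3 = 2 + (√(b² + v²) + v*(6 - b/5))/3 = 2 + (√(b² + v²)/3 + v*(6 - b/5)/3) = 2 + √(b² + v²)/3 + v*(6 - b/5)/3)
Y(-5, -7)² = (2 + √((-5)² + (-7)²)/3 - 1/15*(-7)*(-30 - 5))² = (2 + √(25 + 49)/3 - 1/15*(-7)*(-35))² = (2 + √74/3 - 49/3)² = (-43/3 + √74/3)²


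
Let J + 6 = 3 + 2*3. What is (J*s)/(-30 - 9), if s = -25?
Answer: 25/13 ≈ 1.9231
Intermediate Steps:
J = 3 (J = -6 + (3 + 2*3) = -6 + (3 + 6) = -6 + 9 = 3)
(J*s)/(-30 - 9) = (3*(-25))/(-30 - 9) = -75/(-39) = -75*(-1/39) = 25/13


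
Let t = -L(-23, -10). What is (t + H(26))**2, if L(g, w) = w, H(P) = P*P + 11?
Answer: 485809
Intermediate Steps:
H(P) = 11 + P**2 (H(P) = P**2 + 11 = 11 + P**2)
t = 10 (t = -1*(-10) = 10)
(t + H(26))**2 = (10 + (11 + 26**2))**2 = (10 + (11 + 676))**2 = (10 + 687)**2 = 697**2 = 485809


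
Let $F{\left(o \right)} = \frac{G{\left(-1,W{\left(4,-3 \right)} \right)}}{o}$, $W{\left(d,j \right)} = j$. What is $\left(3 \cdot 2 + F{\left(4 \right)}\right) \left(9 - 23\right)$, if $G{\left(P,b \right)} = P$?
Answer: $- \frac{161}{2} \approx -80.5$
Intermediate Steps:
$F{\left(o \right)} = - \frac{1}{o}$
$\left(3 \cdot 2 + F{\left(4 \right)}\right) \left(9 - 23\right) = \left(3 \cdot 2 - \frac{1}{4}\right) \left(9 - 23\right) = \left(6 - \frac{1}{4}\right) \left(-14\right) = \frac{23}{4} \left(-14\right) = - \frac{161}{2}$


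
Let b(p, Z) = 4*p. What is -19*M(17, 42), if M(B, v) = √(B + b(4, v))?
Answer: -19*√33 ≈ -109.15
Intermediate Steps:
M(B, v) = √(16 + B) (M(B, v) = √(B + 4*4) = √(B + 16) = √(16 + B))
-19*M(17, 42) = -19*√(16 + 17) = -19*√33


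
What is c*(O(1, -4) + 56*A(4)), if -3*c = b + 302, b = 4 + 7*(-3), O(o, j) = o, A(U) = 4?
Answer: -21375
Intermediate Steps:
b = -17 (b = 4 - 21 = -17)
c = -95 (c = -(-17 + 302)/3 = -1/3*285 = -95)
c*(O(1, -4) + 56*A(4)) = -95*(1 + 56*4) = -95*(1 + 224) = -95*225 = -21375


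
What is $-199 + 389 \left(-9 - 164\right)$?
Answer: $-67496$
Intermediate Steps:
$-199 + 389 \left(-9 - 164\right) = -199 + 389 \left(-173\right) = -199 - 67297 = -67496$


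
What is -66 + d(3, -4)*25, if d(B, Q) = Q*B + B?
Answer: -291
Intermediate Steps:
d(B, Q) = B + B*Q (d(B, Q) = B*Q + B = B + B*Q)
-66 + d(3, -4)*25 = -66 + (3*(1 - 4))*25 = -66 + (3*(-3))*25 = -66 - 9*25 = -66 - 225 = -291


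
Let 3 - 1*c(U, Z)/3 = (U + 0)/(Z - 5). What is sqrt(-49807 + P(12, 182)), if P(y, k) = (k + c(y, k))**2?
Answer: I*sqrt(46658118)/59 ≈ 115.77*I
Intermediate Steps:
c(U, Z) = 9 - 3*U/(-5 + Z) (c(U, Z) = 9 - 3*(U + 0)/(Z - 5) = 9 - 3*U/(-5 + Z))
P(y, k) = (k + 3*(-15 - y + 3*k)/(-5 + k))**2
sqrt(-49807 + P(12, 182)) = sqrt(-49807 + (-45 + 182**2 - 3*12 + 4*182)**2/(-5 + 182)**2) = sqrt(-49807 + (-45 + 33124 - 36 + 728)**2/177**2) = sqrt(-49807 + (1/31329)*33771**2) = sqrt(-49807 + (1/31329)*1140480441) = sqrt(-49807 + 126720049/3481) = sqrt(-46658118/3481) = I*sqrt(46658118)/59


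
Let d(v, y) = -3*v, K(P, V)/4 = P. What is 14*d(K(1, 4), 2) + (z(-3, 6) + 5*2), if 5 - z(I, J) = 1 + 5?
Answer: -159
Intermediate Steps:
K(P, V) = 4*P
z(I, J) = -1 (z(I, J) = 5 - (1 + 5) = 5 - 1*6 = 5 - 6 = -1)
14*d(K(1, 4), 2) + (z(-3, 6) + 5*2) = 14*(-12) + (-1 + 5*2) = 14*(-3*4) + (-1 + 10) = 14*(-12) + 9 = -168 + 9 = -159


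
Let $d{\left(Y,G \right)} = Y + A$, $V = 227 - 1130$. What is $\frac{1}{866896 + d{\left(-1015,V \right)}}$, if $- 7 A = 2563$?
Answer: $\frac{7}{6058604} \approx 1.1554 \cdot 10^{-6}$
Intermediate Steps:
$V = -903$ ($V = 227 - 1130 = -903$)
$A = - \frac{2563}{7}$ ($A = \left(- \frac{1}{7}\right) 2563 = - \frac{2563}{7} \approx -366.14$)
$d{\left(Y,G \right)} = - \frac{2563}{7} + Y$ ($d{\left(Y,G \right)} = Y - \frac{2563}{7} = - \frac{2563}{7} + Y$)
$\frac{1}{866896 + d{\left(-1015,V \right)}} = \frac{1}{866896 - \frac{9668}{7}} = \frac{1}{\frac{6058604}{7}} = \frac{7}{6058604}$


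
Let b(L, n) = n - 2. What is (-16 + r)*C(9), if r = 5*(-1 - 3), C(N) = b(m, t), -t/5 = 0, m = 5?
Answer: 72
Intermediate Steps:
t = 0 (t = -5*0 = 0)
b(L, n) = -2 + n
C(N) = -2 (C(N) = -2 + 0 = -2)
r = -20 (r = 5*(-4) = -20)
(-16 + r)*C(9) = (-16 - 20)*(-2) = -36*(-2) = 72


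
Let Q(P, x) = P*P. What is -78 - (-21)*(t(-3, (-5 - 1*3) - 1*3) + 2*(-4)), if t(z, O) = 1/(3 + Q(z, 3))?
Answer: -977/4 ≈ -244.25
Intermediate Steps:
Q(P, x) = P²
t(z, O) = 1/(3 + z²)
-78 - (-21)*(t(-3, (-5 - 1*3) - 1*3) + 2*(-4)) = -78 - (-21)*(1/(3 + (-3)²) + 2*(-4)) = -78 - (-21)*(1/(3 + 9) - 8) = -78 - (-21)*(1/12 - 8) = -78 - (-21)*(-95)/12 = -78 - 7*95/4 = -78 - 665/4 = -977/4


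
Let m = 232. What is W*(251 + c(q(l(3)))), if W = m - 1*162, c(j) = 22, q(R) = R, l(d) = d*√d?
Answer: 19110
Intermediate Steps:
l(d) = d^(3/2)
W = 70 (W = 232 - 1*162 = 232 - 162 = 70)
W*(251 + c(q(l(3)))) = 70*(251 + 22) = 70*273 = 19110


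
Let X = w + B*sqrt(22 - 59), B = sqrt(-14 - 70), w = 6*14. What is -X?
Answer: -84 + 2*sqrt(777) ≈ -28.251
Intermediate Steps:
w = 84
B = 2*I*sqrt(21) (B = sqrt(-84) = 2*I*sqrt(21) ≈ 9.1651*I)
X = 84 - 2*sqrt(777) (X = 84 + (2*I*sqrt(21))*sqrt(22 - 59) = 84 + (2*I*sqrt(21))*sqrt(-37) = 84 + (2*I*sqrt(21))*(I*sqrt(37)) = 84 - 2*sqrt(777) ≈ 28.251)
-X = -(84 - 2*sqrt(777)) = -84 + 2*sqrt(777)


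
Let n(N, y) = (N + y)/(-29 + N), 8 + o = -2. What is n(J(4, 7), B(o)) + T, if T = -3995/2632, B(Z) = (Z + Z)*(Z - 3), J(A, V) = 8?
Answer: -2399/168 ≈ -14.280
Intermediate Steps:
o = -10 (o = -8 - 2 = -10)
B(Z) = 2*Z*(-3 + Z) (B(Z) = (2*Z)*(-3 + Z) = 2*Z*(-3 + Z))
n(N, y) = (N + y)/(-29 + N)
T = -85/56 (T = -3995*1/2632 = -85/56 ≈ -1.5179)
n(J(4, 7), B(o)) + T = (8 + 2*(-10)*(-3 - 10))/(-29 + 8) - 85/56 = (8 + 2*(-10)*(-13))/(-21) - 85/56 = -(8 + 260)/21 - 85/56 = -1/21*268 - 85/56 = -268/21 - 85/56 = -2399/168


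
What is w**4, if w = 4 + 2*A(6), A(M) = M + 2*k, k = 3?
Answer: 614656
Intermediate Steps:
A(M) = 6 + M (A(M) = M + 2*3 = M + 6 = 6 + M)
w = 28 (w = 4 + 2*(6 + 6) = 4 + 2*12 = 4 + 24 = 28)
w**4 = 28**4 = 614656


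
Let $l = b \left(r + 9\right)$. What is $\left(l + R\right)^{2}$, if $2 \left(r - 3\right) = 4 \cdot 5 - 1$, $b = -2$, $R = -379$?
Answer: $178084$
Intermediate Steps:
$r = \frac{25}{2}$ ($r = 3 + \frac{4 \cdot 5 - 1}{2} = 3 + \frac{20 - 1}{2} = 3 + \frac{1}{2} \cdot 19 = 3 + \frac{19}{2} = \frac{25}{2} \approx 12.5$)
$l = -43$ ($l = - 2 \left(\frac{25}{2} + 9\right) = \left(-2\right) \frac{43}{2} = -43$)
$\left(l + R\right)^{2} = \left(-43 - 379\right)^{2} = \left(-422\right)^{2} = 178084$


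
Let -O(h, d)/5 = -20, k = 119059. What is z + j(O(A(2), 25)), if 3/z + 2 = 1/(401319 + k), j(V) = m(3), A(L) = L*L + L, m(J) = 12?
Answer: 10927926/1040755 ≈ 10.500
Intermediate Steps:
A(L) = L + L**2 (A(L) = L**2 + L = L + L**2)
O(h, d) = 100 (O(h, d) = -5*(-20) = 100)
j(V) = 12
z = -1561134/1040755 (z = 3/(-2 + 1/(401319 + 119059)) = 3/(-2 + 1/520378) = 3/(-1040755/520378) = 3*(-520378/1040755) = -1561134/1040755 ≈ -1.5000)
z + j(O(A(2), 25)) = -1561134/1040755 + 12 = 10927926/1040755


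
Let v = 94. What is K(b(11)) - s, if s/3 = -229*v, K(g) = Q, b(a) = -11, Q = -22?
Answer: 64556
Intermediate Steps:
K(g) = -22
s = -64578 (s = 3*(-229*94) = 3*(-21526) = -64578)
K(b(11)) - s = -22 - 1*(-64578) = -22 + 64578 = 64556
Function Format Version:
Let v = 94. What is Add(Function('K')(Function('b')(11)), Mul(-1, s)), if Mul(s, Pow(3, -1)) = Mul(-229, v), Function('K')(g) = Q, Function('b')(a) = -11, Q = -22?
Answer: 64556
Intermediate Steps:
Function('K')(g) = -22
s = -64578 (s = Mul(3, Mul(-229, 94)) = Mul(3, -21526) = -64578)
Add(Function('K')(Function('b')(11)), Mul(-1, s)) = Add(-22, Mul(-1, -64578)) = Add(-22, 64578) = 64556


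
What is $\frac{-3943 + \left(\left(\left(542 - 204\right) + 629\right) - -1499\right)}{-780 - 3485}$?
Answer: $\frac{1477}{4265} \approx 0.34631$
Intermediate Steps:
$\frac{-3943 + \left(\left(\left(542 - 204\right) + 629\right) - -1499\right)}{-780 - 3485} = \frac{-3943 + \left(\left(338 + 629\right) + 1499\right)}{-4265} = \left(-3943 + \left(967 + 1499\right)\right) \left(- \frac{1}{4265}\right) = \left(-3943 + 2466\right) \left(- \frac{1}{4265}\right) = \left(-1477\right) \left(- \frac{1}{4265}\right) = \frac{1477}{4265}$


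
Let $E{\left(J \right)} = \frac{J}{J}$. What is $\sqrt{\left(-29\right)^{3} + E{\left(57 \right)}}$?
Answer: $2 i \sqrt{6097} \approx 156.17 i$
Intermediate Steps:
$E{\left(J \right)} = 1$
$\sqrt{\left(-29\right)^{3} + E{\left(57 \right)}} = \sqrt{\left(-29\right)^{3} + 1} = \sqrt{-24389 + 1} = \sqrt{-24388} = 2 i \sqrt{6097}$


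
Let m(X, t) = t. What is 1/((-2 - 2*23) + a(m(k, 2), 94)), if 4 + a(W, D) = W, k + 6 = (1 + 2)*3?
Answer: -1/50 ≈ -0.020000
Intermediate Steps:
k = 3 (k = -6 + (1 + 2)*3 = -6 + 3*3 = -6 + 9 = 3)
a(W, D) = -4 + W
1/((-2 - 2*23) + a(m(k, 2), 94)) = 1/((-2 - 2*23) + (-4 + 2)) = 1/((-2 - 46) - 2) = 1/(-48 - 2) = 1/(-50) = -1/50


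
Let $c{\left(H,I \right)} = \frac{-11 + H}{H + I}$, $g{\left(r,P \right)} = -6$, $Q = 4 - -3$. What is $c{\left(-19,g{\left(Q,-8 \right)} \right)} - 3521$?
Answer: $- \frac{17599}{5} \approx -3519.8$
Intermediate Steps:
$Q = 7$ ($Q = 4 + 3 = 7$)
$c{\left(H,I \right)} = \frac{-11 + H}{H + I}$
$c{\left(-19,g{\left(Q,-8 \right)} \right)} - 3521 = \frac{-11 - 19}{-19 - 6} - 3521 = \frac{1}{-25} \left(-30\right) - 3521 = \left(- \frac{1}{25}\right) \left(-30\right) - 3521 = \frac{6}{5} - 3521 = - \frac{17599}{5}$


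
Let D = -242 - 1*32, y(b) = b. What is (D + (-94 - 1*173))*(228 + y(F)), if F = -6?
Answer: -120102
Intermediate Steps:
D = -274 (D = -242 - 32 = -274)
(D + (-94 - 1*173))*(228 + y(F)) = (-274 + (-94 - 1*173))*(228 - 6) = (-274 + (-94 - 173))*222 = (-274 - 267)*222 = -541*222 = -120102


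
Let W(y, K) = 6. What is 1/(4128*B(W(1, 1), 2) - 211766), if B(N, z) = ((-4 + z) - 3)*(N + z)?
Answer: -1/376886 ≈ -2.6533e-6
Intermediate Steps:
B(N, z) = (-7 + z)*(N + z)
1/(4128*B(W(1, 1), 2) - 211766) = 1/(4128*(2**2 - 7*6 - 7*2 + 6*2) - 211766) = 1/(4128*(4 - 42 - 14 + 12) - 211766) = 1/(4128*(-40) - 211766) = 1/(-165120 - 211766) = 1/(-376886) = -1/376886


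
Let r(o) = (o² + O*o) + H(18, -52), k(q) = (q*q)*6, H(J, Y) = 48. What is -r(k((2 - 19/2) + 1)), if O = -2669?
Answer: 2449125/4 ≈ 6.1228e+5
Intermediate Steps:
k(q) = 6*q² (k(q) = q²*6 = 6*q²)
r(o) = 48 + o² - 2669*o (r(o) = (o² - 2669*o) + 48 = 48 + o² - 2669*o)
-r(k((2 - 19/2) + 1)) = -(48 + (6*((2 - 19/2) + 1)²)² - 16014*((2 - 19/2) + 1)²) = -(48 + (6*(-15/2 + 1)²)² - 16014*(-15/2 + 1)²) = -(48 + (6*(-13/2)²)² - 16014*(-13/2)²) = -(48 + (6*(169/4))² - 16014*169/4) = -(48 + (507/2)² - 2669*507/2) = -(48 + 257049/4 - 1353183/2) = -1*(-2449125/4) = 2449125/4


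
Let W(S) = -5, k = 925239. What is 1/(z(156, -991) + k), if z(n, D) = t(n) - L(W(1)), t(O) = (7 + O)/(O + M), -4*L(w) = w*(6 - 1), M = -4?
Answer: 152/140635541 ≈ 1.0808e-6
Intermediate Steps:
L(w) = -5*w/4 (L(w) = -w*(6 - 1)/4 = -w*5/4 = -5*w/4)
t(O) = (7 + O)/(-4 + O) (t(O) = (7 + O)/(O - 4) = (7 + O)/(-4 + O))
z(n, D) = -25/4 + (7 + n)/(-4 + n) (z(n, D) = (7 + n)/(-4 + n) - (-5)*(-5)/4 = (7 + n)/(-4 + n) - 1*25/4 = (7 + n)/(-4 + n) - 25/4 = -25/4 + (7 + n)/(-4 + n))
1/(z(156, -991) + k) = 1/((128 - 21*156)/(4*(-4 + 156)) + 925239) = 1/((¼)*(128 - 3276)/152 + 925239) = 1/((¼)*(1/152)*(-3148) + 925239) = 1/(-787/152 + 925239) = 1/(140635541/152) = 152/140635541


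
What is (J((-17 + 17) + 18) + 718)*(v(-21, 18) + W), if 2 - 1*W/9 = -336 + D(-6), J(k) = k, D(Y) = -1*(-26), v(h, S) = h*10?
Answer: 1912128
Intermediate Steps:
v(h, S) = 10*h
D(Y) = 26
W = 2808 (W = 18 - 9*(-336 + 26) = 18 - 9*(-310) = 18 + 2790 = 2808)
(J((-17 + 17) + 18) + 718)*(v(-21, 18) + W) = (((-17 + 17) + 18) + 718)*(10*(-21) + 2808) = ((0 + 18) + 718)*(-210 + 2808) = (18 + 718)*2598 = 736*2598 = 1912128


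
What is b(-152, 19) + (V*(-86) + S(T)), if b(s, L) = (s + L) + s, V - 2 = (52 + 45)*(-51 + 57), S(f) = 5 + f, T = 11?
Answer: -50493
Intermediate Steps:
V = 584 (V = 2 + (52 + 45)*(-51 + 57) = 2 + 97*6 = 2 + 582 = 584)
b(s, L) = L + 2*s (b(s, L) = (L + s) + s = L + 2*s)
b(-152, 19) + (V*(-86) + S(T)) = (19 + 2*(-152)) + (584*(-86) + (5 + 11)) = (19 - 304) + (-50224 + 16) = -285 - 50208 = -50493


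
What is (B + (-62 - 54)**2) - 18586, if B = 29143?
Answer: 24013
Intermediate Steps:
(B + (-62 - 54)**2) - 18586 = (29143 + (-62 - 54)**2) - 18586 = (29143 + (-116)**2) - 18586 = (29143 + 13456) - 18586 = 42599 - 18586 = 24013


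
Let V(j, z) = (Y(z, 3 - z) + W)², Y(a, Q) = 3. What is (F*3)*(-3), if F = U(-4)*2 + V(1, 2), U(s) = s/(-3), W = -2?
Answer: -33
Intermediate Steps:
U(s) = -s/3 (U(s) = s*(-⅓) = -s/3)
V(j, z) = 1 (V(j, z) = (3 - 2)² = 1² = 1)
F = 11/3 (F = -⅓*(-4)*2 + 1 = (4/3)*2 + 1 = 8/3 + 1 = 11/3 ≈ 3.6667)
(F*3)*(-3) = ((11/3)*3)*(-3) = 11*(-3) = -33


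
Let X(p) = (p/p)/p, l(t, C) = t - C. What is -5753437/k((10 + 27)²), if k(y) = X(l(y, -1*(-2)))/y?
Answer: -10767114330851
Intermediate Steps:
X(p) = 1/p
k(y) = 1/(y*(-2 + y)) (k(y) = 1/((y - (-1)*(-2))*y) = 1/((y - 1*2)*y) = 1/((y - 2)*y) = 1/((-2 + y)*y) = 1/(y*(-2 + y)))
-5753437/k((10 + 27)²) = -5753437*(10 + 27)²*(-2 + (10 + 27)²) = -5753437/(1/((37²)*(-2 + 37²))) = -5753437/(1/(1369*(-2 + 1369))) = -5753437/((1/1369)/1367) = -5753437/((1/1369)*(1/1367)) = -5753437/1/1871423 = -5753437*1871423 = -10767114330851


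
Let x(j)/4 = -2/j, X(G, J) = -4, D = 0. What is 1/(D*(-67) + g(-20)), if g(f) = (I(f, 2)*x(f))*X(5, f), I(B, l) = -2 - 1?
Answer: 5/24 ≈ 0.20833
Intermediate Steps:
I(B, l) = -3
x(j) = -8/j (x(j) = 4*(-2/j) = -8/j)
g(f) = -96/f (g(f) = -(-24)/f*(-4) = (24/f)*(-4) = -96/f)
1/(D*(-67) + g(-20)) = 1/(0*(-67) - 96/(-20)) = 1/(0 - 96*(-1/20)) = 1/(0 + 24/5) = 1/(24/5) = 5/24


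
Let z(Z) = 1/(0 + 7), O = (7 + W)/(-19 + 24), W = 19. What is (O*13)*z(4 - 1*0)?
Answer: 338/35 ≈ 9.6571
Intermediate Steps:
O = 26/5 (O = (7 + 19)/(-19 + 24) = 26/5 ≈ 5.2000)
z(Z) = ⅐ (z(Z) = 1/7 = ⅐)
(O*13)*z(4 - 1*0) = ((26/5)*13)*(⅐) = (338/5)*(⅐) = 338/35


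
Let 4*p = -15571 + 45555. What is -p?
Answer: -7496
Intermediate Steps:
p = 7496 (p = (-15571 + 45555)/4 = (¼)*29984 = 7496)
-p = -1*7496 = -7496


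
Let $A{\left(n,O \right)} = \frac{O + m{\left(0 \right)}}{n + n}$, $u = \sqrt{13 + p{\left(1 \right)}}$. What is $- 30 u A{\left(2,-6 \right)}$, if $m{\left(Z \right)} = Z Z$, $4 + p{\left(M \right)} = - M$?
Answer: $90 \sqrt{2} \approx 127.28$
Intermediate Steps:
$p{\left(M \right)} = -4 - M$
$u = 2 \sqrt{2}$ ($u = \sqrt{13 - 5} = \sqrt{8} = 2 \sqrt{2} \approx 2.8284$)
$m{\left(Z \right)} = Z^{2}$
$A{\left(n,O \right)} = \frac{O}{2 n}$ ($A{\left(n,O \right)} = \frac{O + 0^{2}}{n + n} = \frac{O + 0}{2 n} = O \frac{1}{2 n} = \frac{O}{2 n}$)
$- 30 u A{\left(2,-6 \right)} = - 30 \cdot 2 \sqrt{2} \cdot \frac{1}{2} \left(-6\right) \frac{1}{2} = - 60 \sqrt{2} \cdot \frac{1}{2} \left(-6\right) \frac{1}{2} = - 60 \sqrt{2} \left(- \frac{3}{2}\right) = 90 \sqrt{2}$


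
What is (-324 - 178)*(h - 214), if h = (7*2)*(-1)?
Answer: 114456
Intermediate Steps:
h = -14 (h = 14*(-1) = -14)
(-324 - 178)*(h - 214) = (-324 - 178)*(-14 - 214) = -502*(-228) = 114456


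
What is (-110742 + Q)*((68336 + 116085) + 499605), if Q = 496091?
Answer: 263588735074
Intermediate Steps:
(-110742 + Q)*((68336 + 116085) + 499605) = (-110742 + 496091)*((68336 + 116085) + 499605) = 385349*(184421 + 499605) = 385349*684026 = 263588735074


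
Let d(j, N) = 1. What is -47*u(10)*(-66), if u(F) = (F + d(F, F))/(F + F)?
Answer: 17061/10 ≈ 1706.1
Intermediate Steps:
u(F) = (1 + F)/(2*F) (u(F) = (F + 1)/(F + F) = (1 + F)/((2*F)) = (1 + F)*(1/(2*F)) = (1 + F)/(2*F))
-47*u(10)*(-66) = -47*(1 + 10)/(2*10)*(-66) = -47*11/(2*10)*(-66) = -47*11/20*(-66) = -517/20*(-66) = 17061/10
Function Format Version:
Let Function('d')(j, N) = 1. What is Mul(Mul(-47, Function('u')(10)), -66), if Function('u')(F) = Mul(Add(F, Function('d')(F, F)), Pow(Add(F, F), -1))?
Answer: Rational(17061, 10) ≈ 1706.1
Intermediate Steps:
Function('u')(F) = Mul(Rational(1, 2), Pow(F, -1), Add(1, F)) (Function('u')(F) = Mul(Add(F, 1), Pow(Add(F, F), -1)) = Mul(Add(1, F), Pow(Mul(2, F), -1)) = Mul(Add(1, F), Mul(Rational(1, 2), Pow(F, -1))) = Mul(Rational(1, 2), Pow(F, -1), Add(1, F)))
Mul(Mul(-47, Function('u')(10)), -66) = Mul(Mul(-47, Mul(Rational(1, 2), Pow(10, -1), Add(1, 10))), -66) = Mul(Mul(-47, Mul(Rational(1, 2), Rational(1, 10), 11)), -66) = Mul(Mul(-47, Rational(11, 20)), -66) = Mul(Rational(-517, 20), -66) = Rational(17061, 10)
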